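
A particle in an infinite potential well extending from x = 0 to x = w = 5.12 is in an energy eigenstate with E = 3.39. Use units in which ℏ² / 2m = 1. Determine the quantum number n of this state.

n = 3

For an infinite well E_n = n²π²ℏ²/(2mw²), so n = (w/πℏ)√(2mE).
n = (5.12/π) × √(2 × 0.5 × 3.39) = 3.001 → n = 3.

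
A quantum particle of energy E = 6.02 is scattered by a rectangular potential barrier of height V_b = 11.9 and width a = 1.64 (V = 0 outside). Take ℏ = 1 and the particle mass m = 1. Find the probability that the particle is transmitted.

E < V_b: inside the barrier ψ ∝ e^{±κx} with κ = √(2m(V_b − E))/ℏ = 3.429.
κa = 5.624, sinh(κa) = 138.5.
The exact tunnelling result is T⁻¹ = 1 + V_b² sinh²(κa) / [4E(V_b − E)] = 19190, so T = 0.0000521.

T = 0.0000521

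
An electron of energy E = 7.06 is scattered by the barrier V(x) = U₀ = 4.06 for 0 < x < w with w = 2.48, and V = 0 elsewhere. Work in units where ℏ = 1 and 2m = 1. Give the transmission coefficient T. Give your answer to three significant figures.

E > U₀: inside the barrier k₂ = √(2m(E − U₀))/ℏ = 1.732, k₂w = 4.295.
Matching at both interfaces gives T⁻¹ = 1 + U₀² sin²(k₂w) / [4E(E − U₀)] = 1.163, hence T = 0.860.

T = 0.860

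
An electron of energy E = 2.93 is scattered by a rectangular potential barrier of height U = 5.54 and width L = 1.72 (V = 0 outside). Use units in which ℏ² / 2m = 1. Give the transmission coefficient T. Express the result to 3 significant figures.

E < U: inside the barrier ψ ∝ e^{±κx} with κ = √(2m(U − E))/ℏ = 1.616.
κL = 2.779, sinh(κL) = 8.018.
Matching ψ, ψ′ at both faces gives T = [1 + U² sinh²(κL) / (4E(U − E))]⁻¹ = 1/65.51 = 0.0153.

T = 0.0153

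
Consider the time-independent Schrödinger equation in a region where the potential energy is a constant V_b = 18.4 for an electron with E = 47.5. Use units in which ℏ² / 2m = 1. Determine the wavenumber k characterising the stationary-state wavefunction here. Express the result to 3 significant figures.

k = 5.39

With E > V_b the solution is oscillatory, ψ ∝ e^{±ikx} with k = √(2m(E − V_b))/ℏ.
k = √(2 × 0.5 × 29.1) = 5.394.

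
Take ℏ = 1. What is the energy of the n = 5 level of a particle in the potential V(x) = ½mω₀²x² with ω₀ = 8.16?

E = 44.9

The oscillator eigenvalues are E_n = ℏω₀(n + ½), so E_5 = 8.16 × 5.5 = 44.88.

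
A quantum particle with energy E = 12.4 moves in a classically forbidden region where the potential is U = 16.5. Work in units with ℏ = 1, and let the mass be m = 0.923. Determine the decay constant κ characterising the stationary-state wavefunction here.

κ = 2.75

Since E < U the TISE in this region is ψ'' = κ²ψ with κ = √(2m(U − E))/ℏ.
κ = √(2 × 0.923 × 4.1) = 2.751.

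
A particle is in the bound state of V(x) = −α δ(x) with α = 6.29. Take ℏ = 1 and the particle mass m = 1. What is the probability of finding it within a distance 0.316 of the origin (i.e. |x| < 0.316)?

P = 0.981

The normalised bound state is ψ = √κ e^{−κ|x|} with κ = mα/ℏ² = 6.290.
P(|x| < d) = ∫_{−d}^{d} κ e^{−2κ|x|} dx = 1 − e^{−2κd} = 1 − e^{−3.975} = 0.9812.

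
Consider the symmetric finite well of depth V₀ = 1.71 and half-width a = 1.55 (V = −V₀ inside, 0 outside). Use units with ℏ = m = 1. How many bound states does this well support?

N = 2

Define the well-strength parameter z₀ = (a/ℏ)√(2mV₀) = 1.55 × √(2·1·1.71) = 2.866.
The even/odd transcendental equations gain one root per π/2 in z₀, giving N = 1 + ⌊2z₀/π⌋ = 1 + ⌊1.825⌋ = 2.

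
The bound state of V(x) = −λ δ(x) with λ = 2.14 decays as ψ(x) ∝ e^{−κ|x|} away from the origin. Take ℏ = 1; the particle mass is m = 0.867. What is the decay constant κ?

Integrating the TISE across x = 0 gives the cusp condition ψ'(0⁺) − ψ'(0⁻) = −(2mλ/ℏ²)ψ(0).
With ψ ∝ e^{−κ|x|} this yields −2κ = −2mλ/ℏ², so κ = mλ/ℏ² = 1.855.

κ = 1.86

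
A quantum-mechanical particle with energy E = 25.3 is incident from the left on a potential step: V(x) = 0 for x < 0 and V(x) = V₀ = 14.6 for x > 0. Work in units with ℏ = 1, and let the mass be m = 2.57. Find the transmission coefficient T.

T = 0.955

On each side the TISE gives plane waves with k = √(2m(E − V))/ℏ: k₁ = √(2·2.57·25.3) = 11.40, k₂ = √(2·2.57·10.7) = 7.416.
Continuity of ψ and ψ′ at the step yields the reflection amplitude r = (k₁ − k₂)/(k₁ + k₂) = 0.2119; thus R = |r|² = 0.04489, T = 0.9551.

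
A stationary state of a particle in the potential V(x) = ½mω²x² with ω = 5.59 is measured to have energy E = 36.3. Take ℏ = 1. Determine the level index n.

Invert E_n = (n + ½)ℏω: n = E/ℏω − ½ = 5.994, so n = 6.

n = 6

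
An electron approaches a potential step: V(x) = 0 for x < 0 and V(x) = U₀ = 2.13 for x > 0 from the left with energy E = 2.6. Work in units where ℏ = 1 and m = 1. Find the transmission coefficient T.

On each side the TISE gives plane waves with k = √(2m(E − V))/ℏ: k₁ = √(2·1·2.6) = 2.280, k₂ = √(2·1·0.47) = 0.9695.
Continuity of ψ and ψ′ at the step yields the reflection amplitude r = (k₁ − k₂)/(k₁ + k₂) = 0.4033; thus R = |r|² = 0.1627, T = 0.8373.

T = 0.837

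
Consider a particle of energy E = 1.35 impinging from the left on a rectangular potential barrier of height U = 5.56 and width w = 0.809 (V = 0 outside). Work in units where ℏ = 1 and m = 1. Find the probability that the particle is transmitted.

Since E < U the interior solution is evanescent with decay constant κ = √(2m(U − E))/ℏ = 2.902.
κw = 2.347, sinh(κw) = 5.182.
Matching ψ, ψ′ at both faces gives T = [1 + U² sinh²(κw) / (4E(U − E))]⁻¹ = 1/37.51 = 0.0267.

T = 0.0267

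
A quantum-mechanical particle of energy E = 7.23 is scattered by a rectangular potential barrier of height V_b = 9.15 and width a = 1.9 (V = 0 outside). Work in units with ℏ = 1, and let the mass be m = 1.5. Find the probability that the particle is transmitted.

T = 0.000290

Since E < V_b the interior solution is evanescent with decay constant κ = √(2m(V_b − E))/ℏ = 2.400.
κa = 4.560, sinh(κa) = 47.79.
Matching ψ, ψ′ at both faces gives T = [1 + V_b² sinh²(κa) / (4E(V_b − E))]⁻¹ = 1/3444 = 0.000290.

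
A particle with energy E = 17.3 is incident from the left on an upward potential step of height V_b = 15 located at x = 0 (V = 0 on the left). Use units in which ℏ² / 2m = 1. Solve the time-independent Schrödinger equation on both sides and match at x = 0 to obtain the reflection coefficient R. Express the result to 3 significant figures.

R = 0.217

On each side the TISE gives plane waves with k = √(2m(E − V))/ℏ: k₁ = √(2·½·17.3) = 4.159, k₂ = √(2·½·2.3) = 1.517.
Continuity of ψ and ψ′ at the step yields the reflection amplitude r = (k₁ − k₂)/(k₁ + k₂) = 0.4656; thus R = |r|² = 0.2168, T = 0.7832.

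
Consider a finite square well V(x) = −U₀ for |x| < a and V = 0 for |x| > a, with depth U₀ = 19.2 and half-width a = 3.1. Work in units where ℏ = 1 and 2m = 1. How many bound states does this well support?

N = 9

The dimensionless depth is z₀ = a√(2mU₀)/ℏ = 3.1 × √(19.20) = 13.58.
A new bound state (alternating even/odd) appears each time z₀ passes a multiple of π/2, so N = ⌊2z₀/π⌋ + 1 = ⌊8.648⌋ + 1 = 9.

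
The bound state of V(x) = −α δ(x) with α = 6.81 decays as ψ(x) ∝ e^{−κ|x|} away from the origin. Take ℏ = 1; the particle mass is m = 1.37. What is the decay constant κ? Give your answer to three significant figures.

Integrating the TISE across x = 0 gives the cusp condition ψ'(0⁺) − ψ'(0⁻) = −(2mα/ℏ²)ψ(0).
With ψ ∝ e^{−κ|x|} this yields −2κ = −2mα/ℏ², so κ = mα/ℏ² = 9.330.

κ = 9.33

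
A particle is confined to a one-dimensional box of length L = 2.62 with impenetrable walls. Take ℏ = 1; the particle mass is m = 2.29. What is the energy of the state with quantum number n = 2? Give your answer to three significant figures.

Requiring ψ(0) = ψ(L) = 0 quantises k = nπ/L, hence E_n = ℏ²k²/2m = n²π²ℏ²/(2mL²).
E_2 = 2² × π² / (2 × 2.29 × 2.62²) = 1.256.

E = 1.26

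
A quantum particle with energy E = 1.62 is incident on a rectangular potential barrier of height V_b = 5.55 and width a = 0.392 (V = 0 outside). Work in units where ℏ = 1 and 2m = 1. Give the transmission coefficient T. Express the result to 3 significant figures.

T = 0.529

Since E < V_b the interior solution is evanescent with decay constant κ = √(2m(V_b − E))/ℏ = 1.982.
κa = 0.7771, sinh(κa) = 0.8577.
Matching ψ, ψ′ at both faces gives T = [1 + V_b² sinh²(κa) / (4E(V_b − E))]⁻¹ = 1/1.890 = 0.529.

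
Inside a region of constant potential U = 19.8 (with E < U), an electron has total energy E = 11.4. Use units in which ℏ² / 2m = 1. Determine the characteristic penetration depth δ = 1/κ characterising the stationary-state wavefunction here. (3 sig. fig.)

δ = 0.345

Since E < U the TISE in this region is ψ'' = κ²ψ with κ = √(2m(U − E))/ℏ.
κ = √(2 × 0.5 × 8.4) = 2.898. The penetration depth is δ = 1/κ = 0.345.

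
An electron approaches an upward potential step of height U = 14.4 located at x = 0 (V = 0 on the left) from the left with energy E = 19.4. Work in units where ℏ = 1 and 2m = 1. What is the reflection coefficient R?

R = 0.107

The wavenumbers are k₁ = √(2mE)/ℏ = 4.405 on the left and k₂ = √(2m(E − U))/ℏ = 2.236 on the right.
Continuity of ψ and ψ′ at the step yields the reflection amplitude r = (k₁ − k₂)/(k₁ + k₂) = 0.3265; thus R = |r|² = 0.1066, T = 0.8934.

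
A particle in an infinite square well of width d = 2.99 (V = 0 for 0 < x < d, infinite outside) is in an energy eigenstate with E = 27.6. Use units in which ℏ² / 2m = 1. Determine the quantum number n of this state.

From E_n = n²π²ℏ²/(2md²) invert to n = √(2md²E)/(πℏ).
n = (2.99/π) × √(2 × 0.5 × 27.6) = 5.000 → n = 5.

n = 5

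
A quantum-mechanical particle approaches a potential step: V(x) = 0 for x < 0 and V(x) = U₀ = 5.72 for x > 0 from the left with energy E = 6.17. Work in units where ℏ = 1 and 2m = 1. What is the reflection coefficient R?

The wavenumbers are k₁ = √(2mE)/ℏ = 2.484 on the left and k₂ = √(2m(E − U₀))/ℏ = 0.6708 on the right.
Matching ψ and ψ′ at x = 0 gives r = (k₁ − k₂)/(k₁ + k₂), so R = r² = 0.3303 and T = 1 − R = 0.6697.

R = 0.330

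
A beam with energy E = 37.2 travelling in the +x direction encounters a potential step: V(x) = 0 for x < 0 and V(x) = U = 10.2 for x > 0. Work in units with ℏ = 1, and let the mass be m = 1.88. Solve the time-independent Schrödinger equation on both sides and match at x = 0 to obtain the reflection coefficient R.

The wavenumbers are k₁ = √(2mE)/ℏ = 11.83 on the left and k₂ = √(2m(E − U))/ℏ = 10.08 on the right.
Continuity of ψ and ψ′ at the step yields the reflection amplitude r = (k₁ − k₂)/(k₁ + k₂) = 0.07995; thus R = |r|² = 0.006392, T = 0.9936.

R = 0.00639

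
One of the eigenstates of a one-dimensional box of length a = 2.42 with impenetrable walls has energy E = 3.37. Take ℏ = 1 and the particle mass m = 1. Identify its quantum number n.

For an infinite well E_n = n²π²ℏ²/(2ma²), so n = (a/πℏ)√(2mE).
n = (2.42/π) × √(2 × 1 × 3.37) = 2.000 → n = 2.

n = 2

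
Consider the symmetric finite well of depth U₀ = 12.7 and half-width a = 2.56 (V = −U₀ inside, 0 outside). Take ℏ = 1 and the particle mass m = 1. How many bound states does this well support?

N = 9

The dimensionless depth is z₀ = a√(2mU₀)/ℏ = 2.56 × √(25.40) = 12.90.
A new bound state (alternating even/odd) appears each time z₀ passes a multiple of π/2, so N = ⌊2z₀/π⌋ + 1 = ⌊8.214⌋ + 1 = 9.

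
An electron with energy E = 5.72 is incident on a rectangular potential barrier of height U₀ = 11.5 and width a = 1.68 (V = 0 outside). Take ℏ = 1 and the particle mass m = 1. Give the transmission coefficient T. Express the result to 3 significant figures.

T = 0.0000437

Since E < U₀ the interior solution is evanescent with decay constant κ = √(2m(U₀ − E))/ℏ = 3.400.
κa = 5.712, sinh(κa) = 151.2.
Matching ψ, ψ′ at both faces gives T = [1 + U₀² sinh²(κa) / (4E(U₀ − E))]⁻¹ = 1/22870 = 0.0000437.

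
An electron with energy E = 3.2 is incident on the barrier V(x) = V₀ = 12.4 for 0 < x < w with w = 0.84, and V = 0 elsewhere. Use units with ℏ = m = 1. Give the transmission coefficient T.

T = 0.00227

Since E < V₀ the interior solution is evanescent with decay constant κ = √(2m(V₀ − E))/ℏ = 4.290.
κw = 3.603, sinh(κw) = 18.34.
The exact tunnelling result is T⁻¹ = 1 + V₀² sinh²(κw) / [4E(V₀ − E)] = 440.4, so T = 0.00227.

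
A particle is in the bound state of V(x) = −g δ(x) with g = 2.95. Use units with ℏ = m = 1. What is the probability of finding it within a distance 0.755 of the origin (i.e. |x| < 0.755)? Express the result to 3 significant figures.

P = 0.988

The normalised bound state is ψ = √κ e^{−κ|x|} with κ = mg/ℏ² = 2.950.
P(|x| < d) = ∫_{−d}^{d} κ e^{−2κ|x|} dx = 1 − e^{−2κd} = 1 − e^{−4.455} = 0.9884.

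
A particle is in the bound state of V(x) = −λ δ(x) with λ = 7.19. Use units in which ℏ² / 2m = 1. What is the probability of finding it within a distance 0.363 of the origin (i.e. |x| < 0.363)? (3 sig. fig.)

P = 0.926

The normalised bound state is ψ = √κ e^{−κ|x|} with κ = mλ/ℏ² = 3.595.
P(|x| < d) = ∫_{−d}^{d} κ e^{−2κ|x|} dx = 1 − e^{−2κd} = 1 − e^{−2.610} = 0.9265.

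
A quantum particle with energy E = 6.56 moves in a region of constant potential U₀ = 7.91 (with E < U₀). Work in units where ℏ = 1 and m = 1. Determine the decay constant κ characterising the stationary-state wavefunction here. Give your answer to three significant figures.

Since E < U₀ the TISE in this region is ψ'' = κ²ψ with κ = √(2m(U₀ − E))/ℏ.
κ = √(2 × 1 × 1.35) = 1.643.

κ = 1.64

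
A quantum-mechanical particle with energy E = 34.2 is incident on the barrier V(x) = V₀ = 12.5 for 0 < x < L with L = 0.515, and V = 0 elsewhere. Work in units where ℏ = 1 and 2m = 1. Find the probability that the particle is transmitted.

Above the barrier the interior wavenumber is k₂ = √(2m(E − V₀))/ℏ = 4.658, giving phase k₂L = 2.399.
Matching at both interfaces gives T⁻¹ = 1 + V₀² sin²(k₂L) / [4E(E − V₀)] = 1.024, hence T = 0.977.

T = 0.977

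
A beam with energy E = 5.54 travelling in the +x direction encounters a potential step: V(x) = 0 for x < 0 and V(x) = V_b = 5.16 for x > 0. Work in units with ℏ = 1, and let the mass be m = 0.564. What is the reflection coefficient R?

On each side the TISE gives plane waves with k = √(2m(E − V))/ℏ: k₁ = √(2·0.564·5.54) = 2.500, k₂ = √(2·0.564·0.38) = 0.6547.
Matching ψ and ψ′ at x = 0 gives r = (k₁ − k₂)/(k₁ + k₂), so R = r² = 0.3421 and T = 1 − R = 0.6579.

R = 0.342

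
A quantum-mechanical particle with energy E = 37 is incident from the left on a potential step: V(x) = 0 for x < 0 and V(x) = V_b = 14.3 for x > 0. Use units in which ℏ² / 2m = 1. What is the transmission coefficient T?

On each side the TISE gives plane waves with k = √(2m(E − V))/ℏ: k₁ = √(2·½·37) = 6.083, k₂ = √(2·½·22.7) = 4.764.
Continuity of ψ and ψ′ at the step yields the reflection amplitude r = (k₁ − k₂)/(k₁ + k₂) = 0.1215; thus R = |r|² = 0.01477, T = 0.9852.

T = 0.985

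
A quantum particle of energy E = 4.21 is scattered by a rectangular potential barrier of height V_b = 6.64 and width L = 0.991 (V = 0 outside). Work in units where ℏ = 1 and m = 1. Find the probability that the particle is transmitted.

T = 0.0460

E < V_b: inside the barrier ψ ∝ e^{±κx} with κ = √(2m(V_b − E))/ℏ = 2.205.
κL = 2.185, sinh(κL) = 4.388.
The exact tunnelling result is T⁻¹ = 1 + V_b² sinh²(κL) / [4E(V_b − E)] = 21.74, so T = 0.0460.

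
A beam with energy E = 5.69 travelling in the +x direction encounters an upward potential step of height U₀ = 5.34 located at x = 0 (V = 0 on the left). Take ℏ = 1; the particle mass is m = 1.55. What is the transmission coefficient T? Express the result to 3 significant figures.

On each side the TISE gives plane waves with k = √(2m(E − V))/ℏ: k₁ = √(2·1.55·5.69) = 4.200, k₂ = √(2·1.55·0.35) = 1.042.
Matching ψ and ψ′ at x = 0 gives r = (k₁ − k₂)/(k₁ + k₂), so R = r² = 0.3631 and T = 1 − R = 0.6369.

T = 0.637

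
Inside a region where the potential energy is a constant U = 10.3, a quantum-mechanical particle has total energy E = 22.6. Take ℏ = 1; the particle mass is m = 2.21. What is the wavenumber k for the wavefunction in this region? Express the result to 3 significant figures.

k = 7.37

With E > U the solution is oscillatory, ψ ∝ e^{±ikx} with k = √(2m(E − U))/ℏ.
k = √(2 × 2.21 × 12.3) = 7.373.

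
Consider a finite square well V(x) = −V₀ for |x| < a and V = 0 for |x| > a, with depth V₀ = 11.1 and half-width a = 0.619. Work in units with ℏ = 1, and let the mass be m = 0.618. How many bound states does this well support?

The dimensionless depth is z₀ = a√(2mV₀)/ℏ = 0.619 × √(13.72) = 2.293.
The even/odd transcendental equations gain one root per π/2 in z₀, giving N = 1 + ⌊2z₀/π⌋ = 1 + ⌊1.460⌋ = 2.

N = 2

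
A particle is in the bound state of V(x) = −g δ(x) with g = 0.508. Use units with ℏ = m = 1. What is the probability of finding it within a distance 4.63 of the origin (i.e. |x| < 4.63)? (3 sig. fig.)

The normalised bound state is ψ = √κ e^{−κ|x|} with κ = mg/ℏ² = 0.5080.
P(|x| < d) = ∫_{−d}^{d} κ e^{−2κ|x|} dx = 1 − e^{−2κd} = 1 − e^{−4.704} = 0.9909.

P = 0.991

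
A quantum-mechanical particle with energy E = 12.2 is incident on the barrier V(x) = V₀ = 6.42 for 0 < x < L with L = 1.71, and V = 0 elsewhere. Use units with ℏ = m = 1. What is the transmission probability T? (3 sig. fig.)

T = 0.971

E > V₀: inside the barrier k₂ = √(2m(E − V₀))/ℏ = 3.400, k₂L = 5.814.
T = [1 + V₀² sin²(k₂L) / (4E(E − V₀))]⁻¹ = 1/1.030 = 0.971.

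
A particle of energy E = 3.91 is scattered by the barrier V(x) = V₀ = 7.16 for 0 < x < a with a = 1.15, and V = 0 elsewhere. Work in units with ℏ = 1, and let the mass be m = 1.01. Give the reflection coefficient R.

R = 0.989

Since E < V₀ the interior solution is evanescent with decay constant κ = √(2m(V₀ − E))/ℏ = 2.562.
κa = 2.947, sinh(κa) = 9.494.
The exact tunnelling result is T⁻¹ = 1 + V₀² sinh²(κa) / [4E(V₀ − E)] = 91.91, so T = 0.0109.
R = 1 − T = 0.989.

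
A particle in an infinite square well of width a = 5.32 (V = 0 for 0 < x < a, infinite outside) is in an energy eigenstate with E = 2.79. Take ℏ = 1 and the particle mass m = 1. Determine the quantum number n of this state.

For an infinite well E_n = n²π²ℏ²/(2ma²), so n = (a/πℏ)√(2mE).
n = (5.32/π) × √(2 × 1 × 2.79) = 4.000 → n = 4.

n = 4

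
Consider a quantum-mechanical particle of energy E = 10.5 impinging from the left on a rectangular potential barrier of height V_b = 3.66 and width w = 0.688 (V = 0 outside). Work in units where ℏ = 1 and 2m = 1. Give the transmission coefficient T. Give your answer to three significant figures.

E > V_b: inside the barrier k₂ = √(2m(E − V_b))/ℏ = 2.615, k₂w = 1.799.
Matching at both interfaces gives T⁻¹ = 1 + V_b² sin²(k₂w) / [4E(E − V_b)] = 1.044, hence T = 0.958.

T = 0.958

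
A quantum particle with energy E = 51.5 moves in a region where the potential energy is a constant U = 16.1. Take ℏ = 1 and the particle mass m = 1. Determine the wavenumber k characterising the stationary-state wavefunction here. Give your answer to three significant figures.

k = 8.41

With E > U the solution is oscillatory, ψ ∝ e^{±ikx} with k = √(2m(E − U))/ℏ.
k = √(2 × 1 × 35.4) = 8.414.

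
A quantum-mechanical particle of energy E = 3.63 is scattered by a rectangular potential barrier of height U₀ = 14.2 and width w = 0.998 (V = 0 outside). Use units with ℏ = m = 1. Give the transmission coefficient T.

Since E < U₀ the interior solution is evanescent with decay constant κ = √(2m(U₀ − E))/ℏ = 4.598.
κw = 4.589, sinh(κw) = 49.17.
The exact tunnelling result is T⁻¹ = 1 + U₀² sinh²(κw) / [4E(U₀ − E)] = 3178, so T = 0.000315.

T = 0.000315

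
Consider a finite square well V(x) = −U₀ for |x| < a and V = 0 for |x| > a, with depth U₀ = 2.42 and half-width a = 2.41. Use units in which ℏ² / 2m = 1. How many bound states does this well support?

Define the well-strength parameter z₀ = (a/ℏ)√(2mU₀) = 2.41 × √(2·0.5·2.42) = 3.749.
The even/odd transcendental equations gain one root per π/2 in z₀, giving N = 1 + ⌊2z₀/π⌋ = 1 + ⌊2.387⌋ = 3.

N = 3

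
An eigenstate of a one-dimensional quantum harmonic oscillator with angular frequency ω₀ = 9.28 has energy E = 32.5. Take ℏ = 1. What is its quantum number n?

n = 3

Invert E_n = (n + ½)ℏω₀: n = E/ℏω₀ − ½ = 3.002, so n = 3.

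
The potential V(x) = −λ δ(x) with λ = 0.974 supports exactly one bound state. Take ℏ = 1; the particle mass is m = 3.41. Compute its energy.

The bound state is ψ(x) = √κ e^{−κ|x|}. The derivative jump ψ'(0⁺) − ψ'(0⁻) = −(2mλ/ℏ²)ψ(0) fixes κ = mλ/ℏ² = 3.321.
Then E = −ℏ²κ²/(2m) = −mλ²/(2ℏ²) = -1.617.

E = -1.62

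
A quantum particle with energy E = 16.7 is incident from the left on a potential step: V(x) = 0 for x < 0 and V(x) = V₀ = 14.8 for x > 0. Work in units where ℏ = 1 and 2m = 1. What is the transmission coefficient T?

On each side the TISE gives plane waves with k = √(2m(E − V))/ℏ: k₁ = √(2·½·16.7) = 4.087, k₂ = √(2·½·1.9) = 1.378.
Continuity of ψ and ψ′ at the step yields the reflection amplitude r = (k₁ − k₂)/(k₁ + k₂) = 0.4955; thus R = |r|² = 0.2456, T = 0.7544.

T = 0.754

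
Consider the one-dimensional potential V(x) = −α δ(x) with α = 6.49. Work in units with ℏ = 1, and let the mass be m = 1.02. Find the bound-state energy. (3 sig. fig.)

The bound state is ψ(x) = √κ e^{−κ|x|}. The derivative jump ψ'(0⁺) − ψ'(0⁻) = −(2mα/ℏ²)ψ(0) fixes κ = mα/ℏ² = 6.620.
Then E = −ℏ²κ²/(2m) = −mα²/(2ℏ²) = -21.48.

E = -21.5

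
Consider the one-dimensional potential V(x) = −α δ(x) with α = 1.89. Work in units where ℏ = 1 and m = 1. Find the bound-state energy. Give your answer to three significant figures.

E = -1.79

The bound state is ψ(x) = √κ e^{−κ|x|}. The derivative jump ψ'(0⁺) − ψ'(0⁻) = −(2mα/ℏ²)ψ(0) fixes κ = mα/ℏ² = 1.890.
Then E = −ℏ²κ²/(2m) = −mα²/(2ℏ²) = -1.786.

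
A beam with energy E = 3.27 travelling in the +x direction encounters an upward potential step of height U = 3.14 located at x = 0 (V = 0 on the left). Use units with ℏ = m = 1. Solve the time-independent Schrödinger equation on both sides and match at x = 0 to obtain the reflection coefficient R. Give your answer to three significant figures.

R = 0.446

The wavenumbers are k₁ = √(2mE)/ℏ = 2.557 on the left and k₂ = √(2m(E − U))/ℏ = 0.5099 on the right.
Continuity of ψ and ψ′ at the step yields the reflection amplitude r = (k₁ − k₂)/(k₁ + k₂) = 0.6675; thus R = |r|² = 0.4456, T = 0.5544.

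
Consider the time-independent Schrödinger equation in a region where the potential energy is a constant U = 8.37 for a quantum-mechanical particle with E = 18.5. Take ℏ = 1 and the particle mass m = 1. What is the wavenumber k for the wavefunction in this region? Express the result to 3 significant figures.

k = 4.50

With E > U the solution is oscillatory, ψ ∝ e^{±ikx} with k = √(2m(E − U))/ℏ.
k = √(2 × 1 × 10.13) = 4.501.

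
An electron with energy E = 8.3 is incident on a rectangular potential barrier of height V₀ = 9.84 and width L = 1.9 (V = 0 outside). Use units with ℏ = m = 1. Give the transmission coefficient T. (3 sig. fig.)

T = 0.00268

E < V₀: inside the barrier ψ ∝ e^{±κx} with κ = √(2m(V₀ − E))/ℏ = 1.755.
κL = 3.334, sinh(κL) = 14.01.
The exact tunnelling result is T⁻¹ = 1 + V₀² sinh²(κL) / [4E(V₀ − E)] = 372.9, so T = 0.00268.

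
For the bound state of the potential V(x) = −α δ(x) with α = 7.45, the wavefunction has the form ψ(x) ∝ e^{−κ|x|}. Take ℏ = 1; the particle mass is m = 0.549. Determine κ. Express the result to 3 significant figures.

κ = 4.09

Integrating the TISE across x = 0 gives the cusp condition ψ'(0⁺) − ψ'(0⁻) = −(2mα/ℏ²)ψ(0).
With ψ ∝ e^{−κ|x|} this yields −2κ = −2mα/ℏ², so κ = mα/ℏ² = 4.090.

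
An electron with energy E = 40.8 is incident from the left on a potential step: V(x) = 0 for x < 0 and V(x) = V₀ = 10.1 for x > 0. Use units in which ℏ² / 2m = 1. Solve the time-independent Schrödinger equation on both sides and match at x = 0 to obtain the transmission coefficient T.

T = 0.995

The wavenumbers are k₁ = √(2mE)/ℏ = 6.387 on the left and k₂ = √(2m(E − V₀))/ℏ = 5.541 on the right.
Continuity of ψ and ψ′ at the step yields the reflection amplitude r = (k₁ − k₂)/(k₁ + k₂) = 0.07099; thus R = |r|² = 0.005039, T = 0.9950.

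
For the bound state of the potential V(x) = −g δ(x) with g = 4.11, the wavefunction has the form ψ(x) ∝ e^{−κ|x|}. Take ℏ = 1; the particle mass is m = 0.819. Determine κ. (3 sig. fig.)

κ = 3.37

Integrating the TISE across x = 0 gives the cusp condition ψ'(0⁺) − ψ'(0⁻) = −(2mg/ℏ²)ψ(0).
With ψ ∝ e^{−κ|x|} this yields −2κ = −2mg/ℏ², so κ = mg/ℏ² = 3.366.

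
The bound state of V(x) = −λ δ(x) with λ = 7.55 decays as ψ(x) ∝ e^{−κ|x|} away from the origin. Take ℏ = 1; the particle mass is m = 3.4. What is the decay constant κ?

κ = 25.7

Integrating the TISE across x = 0 gives the cusp condition ψ'(0⁺) − ψ'(0⁻) = −(2mλ/ℏ²)ψ(0).
With ψ ∝ e^{−κ|x|} this yields −2κ = −2mλ/ℏ², so κ = mλ/ℏ² = 25.67.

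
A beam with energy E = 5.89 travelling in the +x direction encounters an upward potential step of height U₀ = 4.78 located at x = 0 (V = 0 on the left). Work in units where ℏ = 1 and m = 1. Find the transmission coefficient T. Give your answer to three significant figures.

T = 0.844

The wavenumbers are k₁ = √(2mE)/ℏ = 3.432 on the left and k₂ = √(2m(E − U₀))/ℏ = 1.490 on the right.
Matching ψ and ψ′ at x = 0 gives r = (k₁ − k₂)/(k₁ + k₂), so R = r² = 0.1557 and T = 1 − R = 0.8443.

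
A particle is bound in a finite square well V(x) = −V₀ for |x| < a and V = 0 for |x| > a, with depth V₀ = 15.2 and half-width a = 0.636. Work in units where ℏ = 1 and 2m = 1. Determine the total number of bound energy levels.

Define the well-strength parameter z₀ = (a/ℏ)√(2mV₀) = 0.636 × √(2·0.5·15.2) = 2.480.
A new bound state (alternating even/odd) appears each time z₀ passes a multiple of π/2, so N = ⌊2z₀/π⌋ + 1 = ⌊1.579⌋ + 1 = 2.

N = 2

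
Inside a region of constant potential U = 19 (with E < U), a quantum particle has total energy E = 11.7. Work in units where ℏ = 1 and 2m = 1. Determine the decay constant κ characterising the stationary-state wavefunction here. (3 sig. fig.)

Since E < U the TISE in this region is ψ'' = κ²ψ with κ = √(2m(U − E))/ℏ.
κ = √(2 × 0.5 × 7.3) = 2.702.

κ = 2.70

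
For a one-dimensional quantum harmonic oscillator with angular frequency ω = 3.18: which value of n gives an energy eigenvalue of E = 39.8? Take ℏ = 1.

n = 12

E_n = ℏω(n + ½) ⇒ n = E/(ℏω) − ½ = 39.8/3.18 − 0.5 = 12.016 → n = 12.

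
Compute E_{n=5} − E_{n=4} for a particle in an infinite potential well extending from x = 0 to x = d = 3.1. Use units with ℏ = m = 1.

ΔE = 4.62

E_n = n²π²ℏ²/(2md²), so ΔE = (5² − 4²) π²ℏ²/(2md²).
ΔE = 9 × π² / (2 × 1 × 3.1²) = 4.622.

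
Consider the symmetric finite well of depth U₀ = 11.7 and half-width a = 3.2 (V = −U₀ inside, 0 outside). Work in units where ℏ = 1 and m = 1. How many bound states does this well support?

The dimensionless depth is z₀ = a√(2mU₀)/ℏ = 3.2 × √(23.40) = 15.48.
A new bound state (alternating even/odd) appears each time z₀ passes a multiple of π/2, so N = ⌊2z₀/π⌋ + 1 = ⌊9.855⌋ + 1 = 10.

N = 10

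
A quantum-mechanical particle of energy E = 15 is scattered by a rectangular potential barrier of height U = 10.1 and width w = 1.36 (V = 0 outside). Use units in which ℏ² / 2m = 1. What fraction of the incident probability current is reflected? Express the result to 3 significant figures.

R = 0.00589

E > U: inside the barrier k₂ = √(2m(E − U))/ℏ = 2.214, k₂w = 3.010.
T = [1 + U² sin²(k₂w) / (4E(E − U))]⁻¹ = 1/1.006 = 0.994.
R = 1 − T = 0.00589.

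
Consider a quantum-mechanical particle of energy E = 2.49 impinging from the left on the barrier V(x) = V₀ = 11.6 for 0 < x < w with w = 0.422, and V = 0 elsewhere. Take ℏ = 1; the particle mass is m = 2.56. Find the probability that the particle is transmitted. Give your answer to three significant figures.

E < V₀: inside the barrier ψ ∝ e^{±κx} with κ = √(2m(V₀ − E))/ℏ = 6.830.
κw = 2.882, sinh(κw) = 8.898.
Matching ψ, ψ′ at both faces gives T = [1 + V₀² sinh²(κw) / (4E(V₀ − E))]⁻¹ = 1/118.4 = 0.00845.

T = 0.00845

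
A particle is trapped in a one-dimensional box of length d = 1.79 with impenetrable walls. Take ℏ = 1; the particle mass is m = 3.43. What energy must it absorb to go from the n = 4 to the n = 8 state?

E_n = n²π²ℏ²/(2md²), so ΔE = (8² − 4²) π²ℏ²/(2md²).
ΔE = 48 × π² / (2 × 3.43 × 1.79²) = 21.55.

ΔE = 21.6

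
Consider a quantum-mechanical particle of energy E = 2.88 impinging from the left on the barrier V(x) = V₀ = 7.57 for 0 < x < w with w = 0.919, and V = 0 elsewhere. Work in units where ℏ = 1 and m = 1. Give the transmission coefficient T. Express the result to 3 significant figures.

Since E < V₀ the interior solution is evanescent with decay constant κ = √(2m(V₀ − E))/ℏ = 3.063.
κw = 2.815, sinh(κw) = 8.313.
The exact tunnelling result is T⁻¹ = 1 + V₀² sinh²(κw) / [4E(V₀ − E)] = 74.30, so T = 0.0135.

T = 0.0135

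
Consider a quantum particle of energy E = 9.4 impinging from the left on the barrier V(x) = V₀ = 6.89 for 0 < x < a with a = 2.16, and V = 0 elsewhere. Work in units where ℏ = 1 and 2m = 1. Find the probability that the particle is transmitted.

Above the barrier the interior wavenumber is k₂ = √(2m(E − V₀))/ℏ = 1.584, giving phase k₂a = 3.422.
Matching at both interfaces gives T⁻¹ = 1 + V₀² sin²(k₂a) / [4E(E − V₀)] = 1.039, hence T = 0.963.

T = 0.963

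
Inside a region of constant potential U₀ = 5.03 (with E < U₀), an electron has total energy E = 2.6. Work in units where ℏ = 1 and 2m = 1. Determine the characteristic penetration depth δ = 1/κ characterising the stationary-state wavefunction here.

δ = 0.642

Since E < U₀ the TISE in this region is ψ'' = κ²ψ with κ = √(2m(U₀ − E))/ℏ.
κ = √(2 × 0.5 × 2.43) = 1.559. The penetration depth is δ = 1/κ = 0.642.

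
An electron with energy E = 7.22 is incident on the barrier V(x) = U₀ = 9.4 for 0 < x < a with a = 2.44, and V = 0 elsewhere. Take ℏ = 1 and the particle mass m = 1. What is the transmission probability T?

Since E < U₀ the interior solution is evanescent with decay constant κ = √(2m(U₀ − E))/ℏ = 2.088.
κa = 5.095, sinh(κa) = 81.59.
Matching ψ, ψ′ at both faces gives T = [1 + U₀² sinh²(κa) / (4E(U₀ − E))]⁻¹ = 1/9343 = 0.000107.

T = 0.000107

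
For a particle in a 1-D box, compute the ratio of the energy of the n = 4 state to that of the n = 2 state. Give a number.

E_n = n²π²ℏ²/(2mL²) so the ratio is n₂²/n₁² = 16/4 = 4.

4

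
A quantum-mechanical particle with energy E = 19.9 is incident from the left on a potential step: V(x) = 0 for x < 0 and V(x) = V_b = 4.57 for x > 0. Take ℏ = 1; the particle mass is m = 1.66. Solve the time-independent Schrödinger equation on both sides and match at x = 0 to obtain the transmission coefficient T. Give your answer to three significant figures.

T = 0.996

On each side the TISE gives plane waves with k = √(2m(E − V))/ℏ: k₁ = √(2·1.66·19.9) = 8.128, k₂ = √(2·1.66·15.33) = 7.134.
Matching ψ and ψ′ at x = 0 gives r = (k₁ − k₂)/(k₁ + k₂), so R = r² = 0.004243 and T = 1 − R = 0.9958.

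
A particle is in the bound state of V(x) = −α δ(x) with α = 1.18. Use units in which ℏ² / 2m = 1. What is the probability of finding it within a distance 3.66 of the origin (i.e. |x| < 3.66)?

The normalised bound state is ψ = √κ e^{−κ|x|} with κ = mα/ℏ² = 0.5900.
P(|x| < d) = ∫_{−d}^{d} κ e^{−2κ|x|} dx = 1 − e^{−2κd} = 1 − e^{−4.319} = 0.9867.

P = 0.987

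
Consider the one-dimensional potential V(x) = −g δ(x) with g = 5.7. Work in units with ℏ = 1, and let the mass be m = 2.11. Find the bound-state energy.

E = -34.3

For x ≠ 0 the bound state is ψ ∝ e^{−κ|x|}; integrating the TISE across the delta gives the cusp condition 2κ = 2mg/ℏ², so κ = 12.03.
Then E = −ℏ²κ²/(2m) = −mg²/(2ℏ²) = -34.28.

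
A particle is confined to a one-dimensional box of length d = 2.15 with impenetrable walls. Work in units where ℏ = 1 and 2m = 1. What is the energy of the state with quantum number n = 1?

E = 2.14

The infinite-well eigenfunctions ψ_n = √(2/d) sin(nπx/d) vanish at both walls, giving E_n = n²π²ℏ²/(2md²).
E_1 = 1² × π² / (2 × 0.5 × 2.15²) = 2.135.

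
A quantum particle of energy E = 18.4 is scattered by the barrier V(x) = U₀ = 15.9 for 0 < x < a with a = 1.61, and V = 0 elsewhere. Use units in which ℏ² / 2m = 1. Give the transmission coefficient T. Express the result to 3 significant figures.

E > U₀: inside the barrier k₂ = √(2m(E − U₀))/ℏ = 1.581, k₂a = 2.546.
T = [1 + U₀² sin²(k₂a) / (4E(E − U₀))]⁻¹ = 1/1.433 = 0.698.

T = 0.698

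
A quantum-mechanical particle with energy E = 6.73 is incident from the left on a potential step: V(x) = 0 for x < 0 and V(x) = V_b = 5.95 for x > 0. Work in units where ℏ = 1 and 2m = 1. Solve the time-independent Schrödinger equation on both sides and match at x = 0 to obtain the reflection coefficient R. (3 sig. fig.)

The wavenumbers are k₁ = √(2mE)/ℏ = 2.594 on the left and k₂ = √(2m(E − V_b))/ℏ = 0.8832 on the right.
Matching ψ and ψ′ at x = 0 gives r = (k₁ − k₂)/(k₁ + k₂), so R = r² = 0.2421 and T = 1 − R = 0.7579.

R = 0.242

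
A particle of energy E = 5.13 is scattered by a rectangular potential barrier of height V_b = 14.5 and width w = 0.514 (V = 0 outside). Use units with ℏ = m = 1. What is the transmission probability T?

Since E < V_b the interior solution is evanescent with decay constant κ = √(2m(V_b − E))/ℏ = 4.329.
κw = 2.225, sinh(κw) = 4.573.
Matching ψ, ψ′ at both faces gives T = [1 + V_b² sinh²(κw) / (4E(V_b − E))]⁻¹ = 1/23.87 = 0.0419.

T = 0.0419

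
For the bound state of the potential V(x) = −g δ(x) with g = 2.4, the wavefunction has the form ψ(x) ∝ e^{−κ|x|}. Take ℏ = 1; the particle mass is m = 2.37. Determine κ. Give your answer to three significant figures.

Integrate −(ℏ²/2m)ψ'' − gδ(x)ψ = Eψ from −ε to +ε: the ψ'' term gives ψ'(0⁺) − ψ'(0⁻) and the δ term gives −(2mg/ℏ²)ψ(0).
With ψ ∝ e^{−κ|x|} this yields −2κ = −2mg/ℏ², so κ = mg/ℏ² = 5.688.

κ = 5.69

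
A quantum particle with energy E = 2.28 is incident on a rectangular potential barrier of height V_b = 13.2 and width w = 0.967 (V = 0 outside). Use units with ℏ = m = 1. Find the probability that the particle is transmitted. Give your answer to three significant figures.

E < V_b: inside the barrier ψ ∝ e^{±κx} with κ = √(2m(V_b − E))/ℏ = 4.673.
κw = 4.519, sinh(κw) = 45.87.
The exact tunnelling result is T⁻¹ = 1 + V_b² sinh²(κw) / [4E(V_b − E)] = 3682, so T = 0.000272.

T = 0.000272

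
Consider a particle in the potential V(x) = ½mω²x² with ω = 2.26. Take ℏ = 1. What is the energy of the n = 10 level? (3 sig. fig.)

Using E_n = (n + ½)ℏω: E_10 = 10.5 × 2.26 = 23.73.

E = 23.7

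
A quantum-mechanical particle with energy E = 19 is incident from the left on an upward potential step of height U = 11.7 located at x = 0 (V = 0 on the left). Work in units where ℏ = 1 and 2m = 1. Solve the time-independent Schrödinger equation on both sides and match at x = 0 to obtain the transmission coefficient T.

T = 0.945

On each side the TISE gives plane waves with k = √(2m(E − V))/ℏ: k₁ = √(2·½·19) = 4.359, k₂ = √(2·½·7.3) = 2.702.
Continuity of ψ and ψ′ at the step yields the reflection amplitude r = (k₁ − k₂)/(k₁ + k₂) = 0.2347; thus R = |r|² = 0.05508, T = 0.9449.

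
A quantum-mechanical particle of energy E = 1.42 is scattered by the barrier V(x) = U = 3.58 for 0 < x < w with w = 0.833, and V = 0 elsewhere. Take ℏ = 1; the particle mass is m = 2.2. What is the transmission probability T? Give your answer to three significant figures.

E < U: inside the barrier ψ ∝ e^{±κx} with κ = √(2m(U − E))/ℏ = 3.083.
κw = 2.568, sinh(κw) = 6.482.
The exact tunnelling result is T⁻¹ = 1 + U² sinh²(κw) / [4E(U − E)] = 44.89, so T = 0.0223.

T = 0.0223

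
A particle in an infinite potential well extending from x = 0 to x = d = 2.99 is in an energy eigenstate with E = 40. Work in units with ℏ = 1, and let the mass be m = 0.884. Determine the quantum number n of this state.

From E_n = n²π²ℏ²/(2md²) invert to n = √(2md²E)/(πℏ).
n = (2.99/π) × √(2 × 0.884 × 40) = 8.004 → n = 8.

n = 8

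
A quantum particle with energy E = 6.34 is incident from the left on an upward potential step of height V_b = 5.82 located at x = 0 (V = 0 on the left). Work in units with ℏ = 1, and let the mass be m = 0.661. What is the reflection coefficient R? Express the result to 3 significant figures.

The wavenumbers are k₁ = √(2mE)/ℏ = 2.895 on the left and k₂ = √(2m(E − V_b))/ℏ = 0.8291 on the right.
Continuity of ψ and ψ′ at the step yields the reflection amplitude r = (k₁ − k₂)/(k₁ + k₂) = 0.5547; thus R = |r|² = 0.3077, T = 0.6923.

R = 0.308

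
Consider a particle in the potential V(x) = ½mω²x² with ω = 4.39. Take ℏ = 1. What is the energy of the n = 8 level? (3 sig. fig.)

The oscillator eigenvalues are E_n = ℏω(n + ½), so E_8 = 4.39 × 8.5 = 37.32.

E = 37.3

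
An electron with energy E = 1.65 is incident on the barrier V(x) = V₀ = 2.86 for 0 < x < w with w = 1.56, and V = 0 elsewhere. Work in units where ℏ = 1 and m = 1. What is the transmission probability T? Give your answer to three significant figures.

T = 0.0300

E < V₀: inside the barrier ψ ∝ e^{±κx} with κ = √(2m(V₀ − E))/ℏ = 1.556.
κw = 2.427, sinh(κw) = 5.617.
The exact tunnelling result is T⁻¹ = 1 + V₀² sinh²(κw) / [4E(V₀ − E)] = 33.32, so T = 0.0300.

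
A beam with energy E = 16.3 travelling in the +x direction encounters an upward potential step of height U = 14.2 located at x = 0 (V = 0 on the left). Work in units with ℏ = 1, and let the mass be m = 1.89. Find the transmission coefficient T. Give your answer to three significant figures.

T = 0.777

On each side the TISE gives plane waves with k = √(2m(E − V))/ℏ: k₁ = √(2·1.89·16.3) = 7.849, k₂ = √(2·1.89·2.1) = 2.817.
Continuity of ψ and ψ′ at the step yields the reflection amplitude r = (k₁ − k₂)/(k₁ + k₂) = 0.4717; thus R = |r|² = 0.2225, T = 0.7775.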